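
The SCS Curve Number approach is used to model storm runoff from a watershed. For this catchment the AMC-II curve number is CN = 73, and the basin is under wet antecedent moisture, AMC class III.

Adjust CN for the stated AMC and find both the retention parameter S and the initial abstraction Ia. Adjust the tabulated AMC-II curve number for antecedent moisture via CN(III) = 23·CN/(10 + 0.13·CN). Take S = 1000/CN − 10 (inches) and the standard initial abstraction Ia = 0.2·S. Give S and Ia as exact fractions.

S = 2700/1679 in ≈ 1.608 in; Ia = 540/1679 in ≈ 0.322 in

Adjust CN=73 to AMC III: 23·73/(10 + 0.13·73) → 1679 ÷ (1949/100) = 167900/1949 ≈ 86.147
Retention S: 1000/CN − 10 with CN=86.147 → S = 2700/1679 ≈ 1.608 in
Ia = 0.2S: 0.2·1.608 = 0.322 in (exactly 540/1679)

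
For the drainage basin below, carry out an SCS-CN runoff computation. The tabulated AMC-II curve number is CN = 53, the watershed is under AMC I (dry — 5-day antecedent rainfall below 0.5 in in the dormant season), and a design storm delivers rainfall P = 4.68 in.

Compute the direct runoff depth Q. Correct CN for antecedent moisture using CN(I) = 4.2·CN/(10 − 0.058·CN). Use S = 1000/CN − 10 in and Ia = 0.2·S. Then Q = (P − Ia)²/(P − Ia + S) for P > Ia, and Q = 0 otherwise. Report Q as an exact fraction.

Dry (AMC I): CN(I) = 4.2·53/(10 − 0.058·53) = (1113/5)/(3463/500) = 111300/3463 ≈ 32.140
Retention S: 1000/CN − 10 with CN=32.140 → S = 23500/1113 ≈ 21.114 in
Initial abstraction Ia = S/5 = (23500/1113)/5 = 4700/1113 ≈ 4.223 in
Excess rainfall: 4.680 − 4.223 = 0.457 in; P > Ia so Q > 0
Q = (12721/27825)²/((12721/27825) + 23500/1113) = (161823841/774230625)/(600221/27825) = 161823841/16701149325 in ≈ 0.010 in

Q = 161823841/16701149325 in ≈ 0.010 in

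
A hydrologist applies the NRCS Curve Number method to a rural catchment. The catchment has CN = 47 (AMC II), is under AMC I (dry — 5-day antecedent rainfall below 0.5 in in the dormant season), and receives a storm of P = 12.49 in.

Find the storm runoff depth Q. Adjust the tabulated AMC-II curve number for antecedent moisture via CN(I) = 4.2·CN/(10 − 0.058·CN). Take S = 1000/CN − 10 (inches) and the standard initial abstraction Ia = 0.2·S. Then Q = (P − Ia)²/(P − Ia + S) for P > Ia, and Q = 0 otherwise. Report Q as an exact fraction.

Q = 493875834169/330917708100 in ≈ 1.492 in

Dry (AMC I): CN(I) = 4.2·47/(10 − 0.058·47) = (987/5)/(3637/500) = 98700/3637 ≈ 27.138
Retention S: 1000/CN − 10 with CN=27.138 → S = 26500/987 ≈ 26.849 in
Ia = 0.2S: 0.2·26.849 = 5.370 in (exactly 5300/987)
P − Ia = 12.490 − 5.370 = 702763/98700 ≈ 7.120 in (> 0, runoff occurs)
Q: (702763/98700)² ÷ (3352763/98700) = 493875834169/330917708100 in (≈ 1.492 in)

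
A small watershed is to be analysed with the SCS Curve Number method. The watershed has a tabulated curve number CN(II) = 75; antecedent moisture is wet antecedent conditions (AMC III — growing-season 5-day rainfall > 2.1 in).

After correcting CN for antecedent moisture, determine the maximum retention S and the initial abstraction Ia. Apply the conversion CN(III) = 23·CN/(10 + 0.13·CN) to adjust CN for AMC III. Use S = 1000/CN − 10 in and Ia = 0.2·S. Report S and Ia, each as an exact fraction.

Wet (AMC III): CN(III) = 23·75/(10 + 0.13·75) = 1725/(79/4) = 6900/79 ≈ 87.342
S = 1000/(6900/79) − 10 = 100/69 in ≈ 1.449 in
Initial abstraction Ia = S/5 = (100/69)/5 = 20/69 ≈ 0.290 in

S = 100/69 in ≈ 1.449 in; Ia = 20/69 in ≈ 0.290 in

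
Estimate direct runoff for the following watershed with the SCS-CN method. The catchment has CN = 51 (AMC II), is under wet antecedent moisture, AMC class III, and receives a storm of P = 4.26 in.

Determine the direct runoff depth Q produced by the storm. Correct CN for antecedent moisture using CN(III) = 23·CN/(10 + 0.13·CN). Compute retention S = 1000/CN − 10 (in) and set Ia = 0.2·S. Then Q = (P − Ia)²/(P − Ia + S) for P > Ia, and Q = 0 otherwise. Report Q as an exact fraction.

Q = 40340320801/26149043850 in ≈ 1.543 in

Adjust CN=51 to AMC III: 23·51/(10 + 0.13·51) → 1173 ÷ (1663/100) = 117300/1663 ≈ 70.535
S = 1000/(117300/1663) − 10 = 4900/1173 in ≈ 4.177 in
Ia = 0.2·(4900/1173) = 980/1173 in ≈ 0.835 in
P − Ia = 4.260 − 0.835 = 200849/58650 ≈ 3.425 in (> 0, runoff occurs)
Q = (200849/58650)²/((200849/58650) + 4900/1173) = (40340320801/3439822500)/(445849/58650) = 40340320801/26149043850 in ≈ 1.543 in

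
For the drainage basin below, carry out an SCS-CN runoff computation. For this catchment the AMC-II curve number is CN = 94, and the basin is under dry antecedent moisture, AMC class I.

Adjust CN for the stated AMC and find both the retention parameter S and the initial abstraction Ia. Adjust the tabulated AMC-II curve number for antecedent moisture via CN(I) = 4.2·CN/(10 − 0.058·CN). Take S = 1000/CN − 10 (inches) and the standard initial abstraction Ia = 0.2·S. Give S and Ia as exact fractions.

S = 500/329 in ≈ 1.520 in; Ia = 100/329 in ≈ 0.304 in

CN(I) from CN(II)=94: (4.2·94)/(10 − 0.058·94) = 32900/379 ≈ 86.807
Max retention: S = 1000/(32900/379) − 10 = 500/329 in (≈ 1.520 in)
Initial abstraction Ia = S/5 = (500/329)/5 = 100/329 ≈ 0.304 in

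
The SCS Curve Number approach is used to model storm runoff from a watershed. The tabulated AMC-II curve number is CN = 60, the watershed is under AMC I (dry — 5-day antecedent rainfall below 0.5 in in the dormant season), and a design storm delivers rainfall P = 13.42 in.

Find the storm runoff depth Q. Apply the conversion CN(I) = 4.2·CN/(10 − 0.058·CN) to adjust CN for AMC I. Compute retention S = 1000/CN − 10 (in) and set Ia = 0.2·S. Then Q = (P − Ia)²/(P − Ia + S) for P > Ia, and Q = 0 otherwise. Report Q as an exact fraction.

Dry (AMC I): CN(I) = 4.2·60/(10 − 0.058·60) = 252/(163/25) = 6300/163 ≈ 38.650
Retention S: 1000/CN − 10 with CN=38.650 → S = 1000/63 ≈ 15.873 in
Ia = 0.2S: 0.2·15.873 = 3.175 in (exactly 200/63)
Excess rainfall: 13.420 − 3.175 = 10.245 in; P > Ia so Q > 0
Q = (32273/3150)²/((32273/3150) + 1000/63) = (1041546529/9922500)/(82273/3150) = 1041546529/259159950 in ≈ 4.019 in

Q = 1041546529/259159950 in ≈ 4.019 in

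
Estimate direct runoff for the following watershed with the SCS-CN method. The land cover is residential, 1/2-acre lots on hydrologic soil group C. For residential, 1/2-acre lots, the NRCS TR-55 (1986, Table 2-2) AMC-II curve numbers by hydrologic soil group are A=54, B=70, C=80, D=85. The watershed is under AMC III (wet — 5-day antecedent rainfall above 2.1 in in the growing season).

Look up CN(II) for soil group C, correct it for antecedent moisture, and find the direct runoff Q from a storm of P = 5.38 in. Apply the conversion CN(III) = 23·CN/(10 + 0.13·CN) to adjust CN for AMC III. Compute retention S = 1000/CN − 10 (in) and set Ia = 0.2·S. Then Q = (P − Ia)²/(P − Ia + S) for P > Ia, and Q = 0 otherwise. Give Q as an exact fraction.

NRCS table: residential, 1/2-acre lots, soil group C → CN(II) = 80
Adjust CN=80 to AMC III: 23·80/(10 + 0.13·80) → 1840 ÷ (102/5) = 4600/51 ≈ 90.196
Max retention: S = 1000/(4600/51) − 10 = 25/23 in (≈ 1.087 in)
Ia = 0.2S: 0.2·1.087 = 0.217 in (exactly 5/23)
P − Ia = 5.380 − 0.217 = 5937/1150 ≈ 5.163 in (> 0, runoff occurs)
Runoff Q = (P−Ia)²/(P−Ia+S) = (5.163)²/(5.163+1.087) = 35247969/8265050 ≈ 4.265 in

Q = 35247969/8265050 in ≈ 4.265 in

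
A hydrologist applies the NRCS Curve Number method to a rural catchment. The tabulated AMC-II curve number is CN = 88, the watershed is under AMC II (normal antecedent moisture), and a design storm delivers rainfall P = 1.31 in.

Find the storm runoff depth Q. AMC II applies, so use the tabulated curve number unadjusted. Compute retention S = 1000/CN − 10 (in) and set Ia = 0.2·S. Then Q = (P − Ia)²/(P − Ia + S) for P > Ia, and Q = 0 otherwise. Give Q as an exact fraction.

Q = 1301881/2905100 in ≈ 0.448 in

AMC II — tabulated CN = 88 applies directly.
S = 1000/88 − 10 = 15/11 in ≈ 1.364 in
Ia = 0.2S: 0.2·1.364 = 0.273 in (exactly 3/11)
Excess rainfall: 1.310 − 0.273 = 1.037 in; P > Ia so Q > 0
Runoff Q = (P−Ia)²/(P−Ia+S) = (1.037)²/(1.037+1.364) = 1301881/2905100 ≈ 0.448 in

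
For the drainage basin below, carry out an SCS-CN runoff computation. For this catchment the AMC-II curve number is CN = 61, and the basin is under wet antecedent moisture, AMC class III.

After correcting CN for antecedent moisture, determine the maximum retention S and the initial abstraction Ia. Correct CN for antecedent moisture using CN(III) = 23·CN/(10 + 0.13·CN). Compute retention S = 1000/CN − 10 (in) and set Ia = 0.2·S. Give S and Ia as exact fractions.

Wet (AMC III): CN(III) = 23·61/(10 + 0.13·61) = 1403/(1793/100) = 140300/1793 ≈ 78.249
S = 1000/(140300/1793) − 10 = 3900/1403 in ≈ 2.780 in
Initial abstraction Ia = S/5 = (3900/1403)/5 = 780/1403 ≈ 0.556 in

S = 3900/1403 in ≈ 2.780 in; Ia = 780/1403 in ≈ 0.556 in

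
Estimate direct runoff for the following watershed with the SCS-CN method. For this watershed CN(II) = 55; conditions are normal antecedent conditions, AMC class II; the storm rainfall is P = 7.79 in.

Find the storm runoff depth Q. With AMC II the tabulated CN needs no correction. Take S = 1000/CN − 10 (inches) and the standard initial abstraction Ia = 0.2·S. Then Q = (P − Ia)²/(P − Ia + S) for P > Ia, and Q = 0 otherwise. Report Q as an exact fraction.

CN(II) = 55; AMC II needs no correction.
S = 1000/55 − 10 = 90/11 in ≈ 8.182 in
Initial abstraction Ia = S/5 = (90/11)/5 = 18/11 ≈ 1.636 in
Since P=7.790 > Ia=1.636: effective rainfall P−Ia = 6769/1100 in
Runoff Q = (P−Ia)²/(P−Ia+S) = (6.154)²/(6.154+8.182) = 45819361/17345900 ≈ 2.642 in

Q = 45819361/17345900 in ≈ 2.642 in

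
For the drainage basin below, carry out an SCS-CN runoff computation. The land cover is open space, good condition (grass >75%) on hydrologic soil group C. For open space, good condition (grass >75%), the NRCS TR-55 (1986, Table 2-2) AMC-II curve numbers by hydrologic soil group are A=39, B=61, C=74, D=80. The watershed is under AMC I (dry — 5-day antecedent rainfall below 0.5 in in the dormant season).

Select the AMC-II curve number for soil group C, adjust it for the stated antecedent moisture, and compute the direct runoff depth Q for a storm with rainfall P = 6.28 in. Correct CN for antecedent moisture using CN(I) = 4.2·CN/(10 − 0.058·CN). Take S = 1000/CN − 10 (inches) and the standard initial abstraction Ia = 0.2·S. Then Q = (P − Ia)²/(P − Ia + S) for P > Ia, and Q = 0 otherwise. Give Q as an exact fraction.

NRCS table: open space, good condition (grass >75%), soil group C → CN(II) = 74
Adjust CN=74 to AMC I: 4.2·74/(10 − 0.058·74) → (1554/5) ÷ (1427/250) = 77700/1427 ≈ 54.450
S = 1000/(77700/1427) − 10 = 6500/777 in ≈ 8.366 in
Initial abstraction Ia = S/5 = (6500/777)/5 = 1300/777 ≈ 1.673 in
Excess rainfall: 6.280 − 1.673 = 4.607 in; P > Ia so Q > 0
Runoff Q = (P−Ia)²/(P−Ia+S) = (4.607)²/(4.607+8.366) = 8008281121/4894886325 ≈ 1.636 in

Q = 8008281121/4894886325 in ≈ 1.636 in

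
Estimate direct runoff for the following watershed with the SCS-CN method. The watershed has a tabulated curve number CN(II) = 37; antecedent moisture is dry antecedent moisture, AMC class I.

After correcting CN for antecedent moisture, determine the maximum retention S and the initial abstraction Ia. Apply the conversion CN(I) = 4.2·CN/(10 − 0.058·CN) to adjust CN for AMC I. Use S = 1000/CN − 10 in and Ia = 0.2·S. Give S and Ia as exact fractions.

Dry (AMC I): CN(I) = 4.2·37/(10 − 0.058·37) = (777/5)/(3927/500) = 3700/187 ≈ 19.786
Retention S: 1000/CN − 10 with CN=19.786 → S = 1500/37 ≈ 40.541 in
Ia = 0.2S: 0.2·40.541 = 8.108 in (exactly 300/37)

S = 1500/37 in ≈ 40.541 in; Ia = 300/37 in ≈ 8.108 in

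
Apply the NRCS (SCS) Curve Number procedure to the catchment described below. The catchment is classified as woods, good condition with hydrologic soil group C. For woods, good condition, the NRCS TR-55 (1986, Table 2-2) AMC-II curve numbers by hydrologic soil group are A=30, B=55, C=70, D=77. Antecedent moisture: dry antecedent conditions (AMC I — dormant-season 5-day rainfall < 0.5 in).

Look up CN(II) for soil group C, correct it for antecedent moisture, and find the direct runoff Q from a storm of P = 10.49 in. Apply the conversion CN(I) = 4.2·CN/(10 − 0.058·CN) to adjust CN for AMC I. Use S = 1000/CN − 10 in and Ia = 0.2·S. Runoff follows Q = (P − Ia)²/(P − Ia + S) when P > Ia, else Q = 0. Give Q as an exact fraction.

Q = 1714042801/447864900 in ≈ 3.827 in

NRCS table: woods, good condition, soil group C → CN(II) = 70
Adjust CN=70 to AMC I: 4.2·70/(10 − 0.058·70) → 294 ÷ (297/50) = 4900/99 ≈ 49.495
Max retention: S = 1000/(4900/99) − 10 = 500/49 in (≈ 10.204 in)
Ia = 0.2·(500/49) = 100/49 in ≈ 2.041 in
P − Ia = 10.490 − 2.041 = 41401/4900 ≈ 8.449 in (> 0, runoff occurs)
Q: (41401/4900)² ÷ (91401/4900) = 1714042801/447864900 in (≈ 3.827 in)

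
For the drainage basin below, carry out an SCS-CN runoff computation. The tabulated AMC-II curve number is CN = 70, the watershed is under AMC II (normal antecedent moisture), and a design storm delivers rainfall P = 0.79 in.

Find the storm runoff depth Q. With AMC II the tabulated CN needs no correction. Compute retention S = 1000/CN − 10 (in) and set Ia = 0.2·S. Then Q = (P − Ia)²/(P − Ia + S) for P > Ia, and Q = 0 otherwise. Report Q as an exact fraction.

Q = 0 in ≈ 0.000 in

AMC II — tabulated CN = 70 applies directly.
Max retention: S = 1000/70 − 10 = 30/7 in (≈ 4.286 in)
Ia = 0.2S: 0.2·4.286 = 0.857 in (exactly 6/7)
P = 0.790 ≤ Ia = 0.857 in: entire storm abstracted, Q = 0.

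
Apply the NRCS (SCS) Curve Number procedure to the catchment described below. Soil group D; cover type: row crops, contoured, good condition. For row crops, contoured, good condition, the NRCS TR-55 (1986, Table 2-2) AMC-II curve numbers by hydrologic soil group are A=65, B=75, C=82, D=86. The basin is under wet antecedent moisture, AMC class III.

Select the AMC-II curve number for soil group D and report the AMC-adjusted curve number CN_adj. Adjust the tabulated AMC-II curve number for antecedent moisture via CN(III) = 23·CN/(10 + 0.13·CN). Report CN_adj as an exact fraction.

NRCS table: row crops, contoured, good condition, soil group D → CN(II) = 86
Wet (AMC III): CN(III) = 23·86/(10 + 0.13·86) = 1978/(1059/50) = 98900/1059 ≈ 93.390

CN_adj = 98900/1059 ≈ 93.390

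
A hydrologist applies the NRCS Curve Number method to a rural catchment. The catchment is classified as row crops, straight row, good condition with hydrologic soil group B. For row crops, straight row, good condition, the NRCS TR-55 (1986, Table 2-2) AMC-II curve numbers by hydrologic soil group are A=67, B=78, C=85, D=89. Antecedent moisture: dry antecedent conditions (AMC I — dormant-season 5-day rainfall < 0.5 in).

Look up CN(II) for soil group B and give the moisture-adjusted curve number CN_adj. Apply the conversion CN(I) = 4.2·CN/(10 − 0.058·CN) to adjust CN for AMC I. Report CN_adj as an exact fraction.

NRCS table: row crops, straight row, good condition, soil group B → CN(II) = 78
Dry (AMC I): CN(I) = 4.2·78/(10 − 0.058·78) = (1638/5)/(1369/250) = 81900/1369 ≈ 59.825

CN_adj = 81900/1369 ≈ 59.825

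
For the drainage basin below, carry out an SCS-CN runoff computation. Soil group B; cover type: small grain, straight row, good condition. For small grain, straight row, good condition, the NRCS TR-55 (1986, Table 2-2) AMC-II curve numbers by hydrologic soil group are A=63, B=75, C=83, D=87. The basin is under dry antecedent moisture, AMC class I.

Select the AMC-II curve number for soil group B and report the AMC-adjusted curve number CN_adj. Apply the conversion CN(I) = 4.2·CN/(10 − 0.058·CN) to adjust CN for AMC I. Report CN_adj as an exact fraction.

CN_adj = 6300/113 ≈ 55.752

NRCS table: small grain, straight row, good condition, soil group B → CN(II) = 75
Adjust CN=75 to AMC I: 4.2·75/(10 − 0.058·75) → 315 ÷ (113/20) = 6300/113 ≈ 55.752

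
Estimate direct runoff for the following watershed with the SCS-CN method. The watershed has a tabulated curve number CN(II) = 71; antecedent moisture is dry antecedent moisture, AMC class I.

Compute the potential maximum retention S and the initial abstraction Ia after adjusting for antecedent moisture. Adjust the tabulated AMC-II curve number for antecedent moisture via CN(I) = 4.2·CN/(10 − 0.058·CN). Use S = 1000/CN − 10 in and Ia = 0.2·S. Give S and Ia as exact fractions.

S = 14500/1491 in ≈ 9.725 in; Ia = 2900/1491 in ≈ 1.945 in

Adjust CN=71 to AMC I: 4.2·71/(10 − 0.058·71) → (1491/5) ÷ (2941/500) = 149100/2941 ≈ 50.697
S = 1000/(149100/2941) − 10 = 14500/1491 in ≈ 9.725 in
Ia = 0.2S: 0.2·9.725 = 1.945 in (exactly 2900/1491)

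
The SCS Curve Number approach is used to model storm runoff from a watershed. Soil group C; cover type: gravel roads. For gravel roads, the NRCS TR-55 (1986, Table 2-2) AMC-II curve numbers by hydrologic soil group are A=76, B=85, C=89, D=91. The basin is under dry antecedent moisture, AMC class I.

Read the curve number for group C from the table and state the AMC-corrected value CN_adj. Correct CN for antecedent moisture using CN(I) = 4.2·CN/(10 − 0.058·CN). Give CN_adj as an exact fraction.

NRCS table: gravel roads, soil group C → CN(II) = 89
CN(I) from CN(II)=89: (4.2·89)/(10 − 0.058·89) = 186900/2419 ≈ 77.263

CN_adj = 186900/2419 ≈ 77.263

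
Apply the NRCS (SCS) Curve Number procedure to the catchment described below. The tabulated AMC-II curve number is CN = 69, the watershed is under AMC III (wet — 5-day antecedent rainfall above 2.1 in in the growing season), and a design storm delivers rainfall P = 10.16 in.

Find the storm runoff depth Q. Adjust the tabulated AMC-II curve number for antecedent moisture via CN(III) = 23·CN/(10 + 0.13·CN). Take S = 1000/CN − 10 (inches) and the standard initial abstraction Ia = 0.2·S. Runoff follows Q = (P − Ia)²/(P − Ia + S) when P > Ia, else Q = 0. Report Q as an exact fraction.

Q = 75116104802/9226381575 in ≈ 8.141 in

CN(III) from CN(II)=69: (23·69)/(10 + 0.13·69) = 158700/1897 ≈ 83.658
Max retention: S = 1000/(158700/1897) − 10 = 3100/1587 in (≈ 1.953 in)
Initial abstraction Ia = S/5 = (3100/1587)/5 = 620/1587 ≈ 0.391 in
Since P=10.160 > Ia=0.391: effective rainfall P−Ia = 387598/39675 in
Runoff Q = (P−Ia)²/(P−Ia+S) = (9.769)²/(9.769+1.953) = 75116104802/9226381575 ≈ 8.141 in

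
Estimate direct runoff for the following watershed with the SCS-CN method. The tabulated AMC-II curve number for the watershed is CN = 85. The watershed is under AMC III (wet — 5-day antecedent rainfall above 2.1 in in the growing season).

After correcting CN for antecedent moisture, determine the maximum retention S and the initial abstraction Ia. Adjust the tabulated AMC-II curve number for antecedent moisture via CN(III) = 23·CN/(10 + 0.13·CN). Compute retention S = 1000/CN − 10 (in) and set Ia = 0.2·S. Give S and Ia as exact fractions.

Wet (AMC III): CN(III) = 23·85/(10 + 0.13·85) = 1955/(421/20) = 39100/421 ≈ 92.874
S = 1000/(39100/421) − 10 = 300/391 in ≈ 0.767 in
Initial abstraction Ia = S/5 = (300/391)/5 = 60/391 ≈ 0.153 in

S = 300/391 in ≈ 0.767 in; Ia = 60/391 in ≈ 0.153 in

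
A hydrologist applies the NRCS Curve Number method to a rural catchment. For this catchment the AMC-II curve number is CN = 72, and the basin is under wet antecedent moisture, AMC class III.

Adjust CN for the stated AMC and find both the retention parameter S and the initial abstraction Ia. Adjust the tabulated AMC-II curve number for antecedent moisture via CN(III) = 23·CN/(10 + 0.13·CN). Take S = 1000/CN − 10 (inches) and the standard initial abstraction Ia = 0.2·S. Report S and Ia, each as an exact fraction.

S = 350/207 in ≈ 1.691 in; Ia = 70/207 in ≈ 0.338 in

Wet (AMC III): CN(III) = 23·72/(10 + 0.13·72) = 1656/(484/25) = 10350/121 ≈ 85.537
Max retention: S = 1000/(10350/121) − 10 = 350/207 in (≈ 1.691 in)
Ia = 0.2S: 0.2·1.691 = 0.338 in (exactly 70/207)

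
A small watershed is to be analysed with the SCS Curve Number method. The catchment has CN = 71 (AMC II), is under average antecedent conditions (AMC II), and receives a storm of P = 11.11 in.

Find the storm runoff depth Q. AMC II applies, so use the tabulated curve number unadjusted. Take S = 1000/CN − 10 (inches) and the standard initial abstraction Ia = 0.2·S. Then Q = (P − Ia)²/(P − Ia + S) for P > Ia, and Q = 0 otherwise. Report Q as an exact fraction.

Q = 5340832561/724775100 in ≈ 7.369 in

CN(II) = 71; AMC II needs no correction.
S = 1000/71 − 10 = 290/71 in ≈ 4.085 in
Ia = 0.2S: 0.2·4.085 = 0.817 in (exactly 58/71)
Excess rainfall: 11.110 − 0.817 = 10.293 in; P > Ia so Q > 0
Runoff Q = (P−Ia)²/(P−Ia+S) = (10.293)²/(10.293+4.085) = 5340832561/724775100 ≈ 7.369 in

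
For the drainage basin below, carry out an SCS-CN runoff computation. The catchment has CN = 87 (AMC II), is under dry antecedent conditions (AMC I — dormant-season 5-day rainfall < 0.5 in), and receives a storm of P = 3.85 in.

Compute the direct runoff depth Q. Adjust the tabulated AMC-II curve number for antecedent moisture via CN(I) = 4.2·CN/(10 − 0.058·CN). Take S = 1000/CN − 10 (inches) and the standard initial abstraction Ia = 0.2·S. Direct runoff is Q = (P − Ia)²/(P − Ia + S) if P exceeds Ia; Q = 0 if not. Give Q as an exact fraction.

Q = 13151273041/8940570660 in ≈ 1.471 in

Dry (AMC I): CN(I) = 4.2·87/(10 − 0.058·87) = (1827/5)/(2477/500) = 182700/2477 ≈ 73.759
Retention S: 1000/CN − 10 with CN=73.759 → S = 6500/1827 ≈ 3.558 in
Initial abstraction Ia = S/5 = (6500/1827)/5 = 1300/1827 ≈ 0.712 in
Since P=3.850 > Ia=0.712: effective rainfall P−Ia = 114679/36540 in
Q = (114679/36540)²/((114679/36540) + 6500/1827) = (13151273041/1335171600)/(244679/36540) = 13151273041/8940570660 in ≈ 1.471 in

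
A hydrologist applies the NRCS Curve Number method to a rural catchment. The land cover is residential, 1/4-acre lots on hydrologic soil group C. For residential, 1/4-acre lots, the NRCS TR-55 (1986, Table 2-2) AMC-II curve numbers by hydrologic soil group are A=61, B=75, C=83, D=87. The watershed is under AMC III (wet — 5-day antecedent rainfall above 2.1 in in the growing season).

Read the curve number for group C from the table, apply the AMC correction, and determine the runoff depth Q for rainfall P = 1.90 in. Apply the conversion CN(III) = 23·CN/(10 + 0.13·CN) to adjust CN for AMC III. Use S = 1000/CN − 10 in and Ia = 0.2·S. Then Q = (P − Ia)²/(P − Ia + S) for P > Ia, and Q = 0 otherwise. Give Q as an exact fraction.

Q = 1080502641/952037390 in ≈ 1.135 in

NRCS table: residential, 1/4-acre lots, soil group C → CN(II) = 83
Wet (AMC III): CN(III) = 23·83/(10 + 0.13·83) = 1909/(2079/100) = 190900/2079 ≈ 91.823
Max retention: S = 1000/(190900/2079) − 10 = 1700/1909 in (≈ 0.891 in)
Initial abstraction Ia = S/5 = (1700/1909)/5 = 340/1909 ≈ 0.178 in
P − Ia = 1.900 − 0.178 = 32871/19090 ≈ 1.722 in (> 0, runoff occurs)
Q: (32871/19090)² ÷ (49871/19090) = 1080502641/952037390 in (≈ 1.135 in)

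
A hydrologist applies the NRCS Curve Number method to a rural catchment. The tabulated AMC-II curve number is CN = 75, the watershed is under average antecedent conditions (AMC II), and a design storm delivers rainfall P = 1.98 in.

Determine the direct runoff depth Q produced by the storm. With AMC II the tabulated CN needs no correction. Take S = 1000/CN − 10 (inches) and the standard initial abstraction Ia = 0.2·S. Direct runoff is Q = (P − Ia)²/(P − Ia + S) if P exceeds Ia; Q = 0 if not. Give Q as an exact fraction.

CN(II) = 75; AMC II needs no correction.
Retention S: 1000/CN − 10 with CN=75.000 → S = 10/3 ≈ 3.333 in
Ia = 0.2·(10/3) = 2/3 in ≈ 0.667 in
Excess rainfall: 1.980 − 0.667 = 1.313 in; P > Ia so Q > 0
Q: (197/150)² ÷ (697/150) = 38809/104550 in (≈ 0.371 in)

Q = 38809/104550 in ≈ 0.371 in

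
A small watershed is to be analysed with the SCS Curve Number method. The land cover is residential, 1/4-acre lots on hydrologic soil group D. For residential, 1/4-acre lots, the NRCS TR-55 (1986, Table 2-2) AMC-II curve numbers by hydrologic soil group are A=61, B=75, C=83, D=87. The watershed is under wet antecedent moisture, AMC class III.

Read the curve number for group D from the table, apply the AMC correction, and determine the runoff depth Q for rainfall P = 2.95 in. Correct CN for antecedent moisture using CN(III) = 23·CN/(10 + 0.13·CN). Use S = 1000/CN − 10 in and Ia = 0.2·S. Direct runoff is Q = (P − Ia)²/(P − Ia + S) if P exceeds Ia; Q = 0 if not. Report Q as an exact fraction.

Q = 12737153881/5557137180 in ≈ 2.292 in

NRCS table: residential, 1/4-acre lots, soil group D → CN(II) = 87
CN(III) from CN(II)=87: (23·87)/(10 + 0.13·87) = 200100/2131 ≈ 93.900
Retention S: 1000/CN − 10 with CN=93.900 → S = 1300/2001 ≈ 0.650 in
Ia = 0.2·(1300/2001) = 260/2001 in ≈ 0.130 in
Since P=2.950 > Ia=0.130: effective rainfall P−Ia = 112859/40020 in
Runoff Q = (P−Ia)²/(P−Ia+S) = (2.820)²/(2.820+0.650) = 12737153881/5557137180 ≈ 2.292 in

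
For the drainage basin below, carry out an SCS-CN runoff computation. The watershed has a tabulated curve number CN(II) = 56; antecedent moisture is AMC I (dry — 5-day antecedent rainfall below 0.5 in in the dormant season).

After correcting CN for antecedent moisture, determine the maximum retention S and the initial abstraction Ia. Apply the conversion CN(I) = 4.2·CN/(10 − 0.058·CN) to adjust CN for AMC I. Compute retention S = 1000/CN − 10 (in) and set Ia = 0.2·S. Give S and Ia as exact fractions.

S = 2750/147 in ≈ 18.707 in; Ia = 550/147 in ≈ 3.741 in

Adjust CN=56 to AMC I: 4.2·56/(10 − 0.058·56) → (1176/5) ÷ (844/125) = 7350/211 ≈ 34.834
S = 1000/(7350/211) − 10 = 2750/147 in ≈ 18.707 in
Ia = 0.2·(2750/147) = 550/147 in ≈ 3.741 in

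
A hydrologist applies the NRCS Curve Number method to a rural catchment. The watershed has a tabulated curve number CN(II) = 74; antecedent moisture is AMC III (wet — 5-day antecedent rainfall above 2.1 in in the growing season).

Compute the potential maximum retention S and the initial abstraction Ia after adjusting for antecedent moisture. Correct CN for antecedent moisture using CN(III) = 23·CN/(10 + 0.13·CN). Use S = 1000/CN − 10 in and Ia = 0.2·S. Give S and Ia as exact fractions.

S = 1300/851 in ≈ 1.528 in; Ia = 260/851 in ≈ 0.306 in

CN(III) from CN(II)=74: (23·74)/(10 + 0.13·74) = 85100/981 ≈ 86.748
Max retention: S = 1000/(85100/981) − 10 = 1300/851 in (≈ 1.528 in)
Initial abstraction Ia = S/5 = (1300/851)/5 = 260/851 ≈ 0.306 in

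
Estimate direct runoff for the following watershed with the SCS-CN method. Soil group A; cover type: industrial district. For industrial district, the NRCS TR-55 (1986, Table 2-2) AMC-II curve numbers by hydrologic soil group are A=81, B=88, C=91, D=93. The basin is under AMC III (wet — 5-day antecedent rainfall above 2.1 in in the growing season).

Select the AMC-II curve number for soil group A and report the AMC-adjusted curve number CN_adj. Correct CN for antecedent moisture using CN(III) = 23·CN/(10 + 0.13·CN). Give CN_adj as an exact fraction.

NRCS table: industrial district, soil group A → CN(II) = 81
CN(III) from CN(II)=81: (23·81)/(10 + 0.13·81) = 186300/2053 ≈ 90.745

CN_adj = 186300/2053 ≈ 90.745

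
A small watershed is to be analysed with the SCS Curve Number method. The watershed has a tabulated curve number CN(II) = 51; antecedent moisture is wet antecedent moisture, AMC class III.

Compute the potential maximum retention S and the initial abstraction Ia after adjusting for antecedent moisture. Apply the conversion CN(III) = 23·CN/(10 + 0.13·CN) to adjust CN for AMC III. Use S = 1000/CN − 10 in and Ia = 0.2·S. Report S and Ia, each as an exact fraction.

Wet (AMC III): CN(III) = 23·51/(10 + 0.13·51) = 1173/(1663/100) = 117300/1663 ≈ 70.535
Max retention: S = 1000/(117300/1663) − 10 = 4900/1173 in (≈ 4.177 in)
Initial abstraction Ia = S/5 = (4900/1173)/5 = 980/1173 ≈ 0.835 in

S = 4900/1173 in ≈ 4.177 in; Ia = 980/1173 in ≈ 0.835 in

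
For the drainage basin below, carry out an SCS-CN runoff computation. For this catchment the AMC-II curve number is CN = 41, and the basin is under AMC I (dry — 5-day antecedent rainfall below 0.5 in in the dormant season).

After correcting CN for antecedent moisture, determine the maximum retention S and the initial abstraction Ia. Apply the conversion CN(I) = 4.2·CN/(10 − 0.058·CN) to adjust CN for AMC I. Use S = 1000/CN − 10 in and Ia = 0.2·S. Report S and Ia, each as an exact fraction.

Adjust CN=41 to AMC I: 4.2·41/(10 − 0.058·41) → (861/5) ÷ (3811/500) = 86100/3811 ≈ 22.592
Retention S: 1000/CN − 10 with CN=22.592 → S = 29500/861 ≈ 34.262 in
Ia = 0.2S: 0.2·34.262 = 6.852 in (exactly 5900/861)

S = 29500/861 in ≈ 34.262 in; Ia = 5900/861 in ≈ 6.852 in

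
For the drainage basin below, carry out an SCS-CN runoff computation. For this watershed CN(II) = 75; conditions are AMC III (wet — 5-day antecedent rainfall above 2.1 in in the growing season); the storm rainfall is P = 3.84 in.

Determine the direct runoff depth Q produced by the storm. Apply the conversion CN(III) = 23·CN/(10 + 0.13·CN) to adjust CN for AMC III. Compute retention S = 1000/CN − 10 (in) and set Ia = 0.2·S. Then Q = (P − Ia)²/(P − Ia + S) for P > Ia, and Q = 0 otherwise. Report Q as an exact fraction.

CN(III) from CN(II)=75: (23·75)/(10 + 0.13·75) = 6900/79 ≈ 87.342
Max retention: S = 1000/(6900/79) − 10 = 100/69 in (≈ 1.449 in)
Ia = 0.2·(100/69) = 20/69 in ≈ 0.290 in
Since P=3.840 > Ia=0.290: effective rainfall P−Ia = 6124/1725 in
Q: (6124/1725)² ÷ (8624/1725) = 2343961/929775 in (≈ 2.521 in)

Q = 2343961/929775 in ≈ 2.521 in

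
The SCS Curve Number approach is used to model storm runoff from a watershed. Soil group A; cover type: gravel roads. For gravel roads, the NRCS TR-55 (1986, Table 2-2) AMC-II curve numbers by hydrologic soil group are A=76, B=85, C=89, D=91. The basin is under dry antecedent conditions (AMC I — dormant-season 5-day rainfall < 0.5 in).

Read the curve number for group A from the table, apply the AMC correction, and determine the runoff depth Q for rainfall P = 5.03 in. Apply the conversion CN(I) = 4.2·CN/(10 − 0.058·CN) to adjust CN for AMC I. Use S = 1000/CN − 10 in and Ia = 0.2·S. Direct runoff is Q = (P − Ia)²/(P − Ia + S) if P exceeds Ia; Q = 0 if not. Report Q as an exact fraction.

NRCS table: gravel roads, soil group A → CN(II) = 76
Dry (AMC I): CN(I) = 4.2·76/(10 − 0.058·76) = (1596/5)/(699/125) = 13300/233 ≈ 57.082
S = 1000/(13300/233) − 10 = 1000/133 in ≈ 7.519 in
Ia = 0.2·(1000/133) = 200/133 in ≈ 1.504 in
Excess rainfall: 5.030 − 1.504 = 3.526 in; P > Ia so Q > 0
Q = (46899/13300)²/((46899/13300) + 1000/133) = (2199516201/176890000)/(146899/13300) = 2199516201/1953756700 in ≈ 1.126 in

Q = 2199516201/1953756700 in ≈ 1.126 in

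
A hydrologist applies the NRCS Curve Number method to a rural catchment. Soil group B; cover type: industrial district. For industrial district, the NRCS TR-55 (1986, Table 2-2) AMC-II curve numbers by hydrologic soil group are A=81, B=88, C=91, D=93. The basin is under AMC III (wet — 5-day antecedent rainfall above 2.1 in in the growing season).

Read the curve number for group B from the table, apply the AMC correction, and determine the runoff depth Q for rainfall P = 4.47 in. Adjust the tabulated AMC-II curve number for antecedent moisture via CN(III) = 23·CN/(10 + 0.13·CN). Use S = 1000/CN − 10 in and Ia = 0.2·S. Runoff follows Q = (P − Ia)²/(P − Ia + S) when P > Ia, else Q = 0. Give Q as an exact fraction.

Q = 1346669809/351644700 in ≈ 3.830 in

NRCS table: industrial district, soil group B → CN(II) = 88
Adjust CN=88 to AMC III: 23·88/(10 + 0.13·88) → 2024 ÷ (536/25) = 6325/67 ≈ 94.403
Retention S: 1000/CN − 10 with CN=94.403 → S = 150/253 ≈ 0.593 in
Ia = 0.2·(150/253) = 30/253 in ≈ 0.119 in
Excess rainfall: 4.470 − 0.119 = 4.351 in; P > Ia so Q > 0
Runoff Q = (P−Ia)²/(P−Ia+S) = (4.351)²/(4.351+0.593) = 1346669809/351644700 ≈ 3.830 in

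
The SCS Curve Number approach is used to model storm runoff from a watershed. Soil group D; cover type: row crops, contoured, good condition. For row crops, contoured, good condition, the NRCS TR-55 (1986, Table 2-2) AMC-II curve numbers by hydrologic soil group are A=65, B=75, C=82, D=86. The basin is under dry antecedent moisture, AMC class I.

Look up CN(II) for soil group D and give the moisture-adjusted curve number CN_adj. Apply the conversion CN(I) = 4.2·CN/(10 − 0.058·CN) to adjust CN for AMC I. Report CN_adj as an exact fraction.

CN_adj = 12900/179 ≈ 72.067

NRCS table: row crops, contoured, good condition, soil group D → CN(II) = 86
CN(I) from CN(II)=86: (4.2·86)/(10 − 0.058·86) = 12900/179 ≈ 72.067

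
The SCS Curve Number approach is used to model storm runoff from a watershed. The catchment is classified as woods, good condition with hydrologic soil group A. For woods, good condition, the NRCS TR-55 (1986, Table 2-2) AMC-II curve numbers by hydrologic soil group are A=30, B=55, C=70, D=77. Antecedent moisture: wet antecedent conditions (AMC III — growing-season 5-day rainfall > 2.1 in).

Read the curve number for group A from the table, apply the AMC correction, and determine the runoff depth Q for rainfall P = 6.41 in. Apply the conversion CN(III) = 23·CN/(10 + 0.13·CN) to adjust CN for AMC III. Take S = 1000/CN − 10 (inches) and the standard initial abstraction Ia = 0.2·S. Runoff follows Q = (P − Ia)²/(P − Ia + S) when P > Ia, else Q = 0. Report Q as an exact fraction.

Q = 913792441/691580100 in ≈ 1.321 in

NRCS table: woods, good condition, soil group A → CN(II) = 30
CN(III) from CN(II)=30: (23·30)/(10 + 0.13·30) = 6900/139 ≈ 49.640
S = 1000/(6900/139) − 10 = 700/69 in ≈ 10.145 in
Initial abstraction Ia = S/5 = (700/69)/5 = 140/69 ≈ 2.029 in
Since P=6.410 > Ia=2.029: effective rainfall P−Ia = 30229/6900 in
Q = (30229/6900)²/((30229/6900) + 700/69) = (913792441/47610000)/(100229/6900) = 913792441/691580100 in ≈ 1.321 in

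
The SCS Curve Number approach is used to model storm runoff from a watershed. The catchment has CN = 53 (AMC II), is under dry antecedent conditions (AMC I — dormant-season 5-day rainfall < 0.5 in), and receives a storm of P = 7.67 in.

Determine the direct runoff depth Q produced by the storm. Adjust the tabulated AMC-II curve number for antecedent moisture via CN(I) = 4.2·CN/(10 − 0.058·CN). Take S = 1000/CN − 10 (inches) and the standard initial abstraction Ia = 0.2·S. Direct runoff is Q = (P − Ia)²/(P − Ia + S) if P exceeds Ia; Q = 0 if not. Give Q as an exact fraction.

Q = 147203436241/304257582300 in ≈ 0.484 in

CN(I) from CN(II)=53: (4.2·53)/(10 − 0.058·53) = 111300/3463 ≈ 32.140
Retention S: 1000/CN − 10 with CN=32.140 → S = 23500/1113 ≈ 21.114 in
Initial abstraction Ia = S/5 = (23500/1113)/5 = 4700/1113 ≈ 4.223 in
Excess rainfall: 7.670 − 4.223 = 3.447 in; P > Ia so Q > 0
Runoff Q = (P−Ia)²/(P−Ia+S) = (3.447)²/(3.447+21.114) = 147203436241/304257582300 ≈ 0.484 in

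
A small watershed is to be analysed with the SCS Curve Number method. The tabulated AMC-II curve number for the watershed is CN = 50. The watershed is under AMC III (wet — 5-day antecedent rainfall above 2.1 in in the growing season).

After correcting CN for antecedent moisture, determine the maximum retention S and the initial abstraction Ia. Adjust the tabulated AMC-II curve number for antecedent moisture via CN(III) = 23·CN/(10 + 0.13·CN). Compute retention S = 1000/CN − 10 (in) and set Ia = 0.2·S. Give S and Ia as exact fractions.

S = 100/23 in ≈ 4.348 in; Ia = 20/23 in ≈ 0.870 in

Wet (AMC III): CN(III) = 23·50/(10 + 0.13·50) = 1150/(33/2) = 2300/33 ≈ 69.697
S = 1000/(2300/33) − 10 = 100/23 in ≈ 4.348 in
Initial abstraction Ia = S/5 = (100/23)/5 = 20/23 ≈ 0.870 in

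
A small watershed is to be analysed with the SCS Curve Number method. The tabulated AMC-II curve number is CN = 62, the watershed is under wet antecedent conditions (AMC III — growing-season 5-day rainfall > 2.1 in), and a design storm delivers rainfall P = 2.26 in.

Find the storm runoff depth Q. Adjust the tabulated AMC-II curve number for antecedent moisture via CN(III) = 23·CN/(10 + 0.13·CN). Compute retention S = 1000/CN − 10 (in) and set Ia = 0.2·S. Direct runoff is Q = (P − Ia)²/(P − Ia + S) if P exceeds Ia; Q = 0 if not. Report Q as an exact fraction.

Adjust CN=62 to AMC III: 23·62/(10 + 0.13·62) → 1426 ÷ (903/50) = 71300/903 ≈ 78.959
S = 1000/(71300/903) − 10 = 1900/713 in ≈ 2.665 in
Initial abstraction Ia = S/5 = (1900/713)/5 = 380/713 ≈ 0.533 in
Since P=2.260 > Ia=0.533: effective rainfall P−Ia = 61569/35650 in
Runoff Q = (P−Ia)²/(P−Ia+S) = (1.727)²/(1.727+2.665) = 3790741761/5581684850 ≈ 0.679 in

Q = 3790741761/5581684850 in ≈ 0.679 in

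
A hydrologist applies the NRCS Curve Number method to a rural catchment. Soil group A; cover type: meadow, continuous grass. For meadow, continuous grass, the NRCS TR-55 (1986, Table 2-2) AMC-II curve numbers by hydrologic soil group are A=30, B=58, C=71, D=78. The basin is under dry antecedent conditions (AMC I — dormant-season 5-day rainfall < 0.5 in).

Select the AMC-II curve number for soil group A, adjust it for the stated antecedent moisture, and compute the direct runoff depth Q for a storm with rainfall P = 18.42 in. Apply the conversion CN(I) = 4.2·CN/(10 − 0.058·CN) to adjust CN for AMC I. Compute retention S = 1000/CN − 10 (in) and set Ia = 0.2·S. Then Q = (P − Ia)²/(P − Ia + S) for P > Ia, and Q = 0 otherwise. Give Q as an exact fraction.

Q = 10817521/12730050 in ≈ 0.850 in

NRCS table: meadow, continuous grass, soil group A → CN(II) = 30
CN(I) from CN(II)=30: (4.2·30)/(10 − 0.058·30) = 900/59 ≈ 15.254
S = 1000/(900/59) − 10 = 500/9 in ≈ 55.556 in
Ia = 0.2·(500/9) = 100/9 in ≈ 11.111 in
Excess rainfall: 18.420 − 11.111 = 7.309 in; P > Ia so Q > 0
Runoff Q = (P−Ia)²/(P−Ia+S) = (7.309)²/(7.309+55.556) = 10817521/12730050 ≈ 0.850 in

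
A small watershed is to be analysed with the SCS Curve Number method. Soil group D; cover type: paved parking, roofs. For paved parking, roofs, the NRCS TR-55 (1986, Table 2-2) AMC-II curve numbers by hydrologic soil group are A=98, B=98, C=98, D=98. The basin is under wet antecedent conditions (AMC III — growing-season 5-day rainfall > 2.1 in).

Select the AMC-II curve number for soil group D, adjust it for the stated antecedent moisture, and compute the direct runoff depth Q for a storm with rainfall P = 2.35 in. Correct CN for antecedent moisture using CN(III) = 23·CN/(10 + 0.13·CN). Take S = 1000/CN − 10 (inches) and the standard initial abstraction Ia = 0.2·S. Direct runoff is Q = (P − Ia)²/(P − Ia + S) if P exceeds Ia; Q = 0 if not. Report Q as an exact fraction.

Q = 2763499761/1229985260 in ≈ 2.247 in

NRCS table: paved parking, roofs, soil group D → CN(II) = 98
Adjust CN=98 to AMC III: 23·98/(10 + 0.13·98) → 2254 ÷ (1137/50) = 112700/1137 ≈ 99.120
S = 1000/(112700/1137) − 10 = 100/1127 in ≈ 0.089 in
Initial abstraction Ia = S/5 = (100/1127)/5 = 20/1127 ≈ 0.018 in
Excess rainfall: 2.350 − 0.018 = 2.332 in; P > Ia so Q > 0
Runoff Q = (P−Ia)²/(P−Ia+S) = (2.332)²/(2.332+0.089) = 2763499761/1229985260 ≈ 2.247 in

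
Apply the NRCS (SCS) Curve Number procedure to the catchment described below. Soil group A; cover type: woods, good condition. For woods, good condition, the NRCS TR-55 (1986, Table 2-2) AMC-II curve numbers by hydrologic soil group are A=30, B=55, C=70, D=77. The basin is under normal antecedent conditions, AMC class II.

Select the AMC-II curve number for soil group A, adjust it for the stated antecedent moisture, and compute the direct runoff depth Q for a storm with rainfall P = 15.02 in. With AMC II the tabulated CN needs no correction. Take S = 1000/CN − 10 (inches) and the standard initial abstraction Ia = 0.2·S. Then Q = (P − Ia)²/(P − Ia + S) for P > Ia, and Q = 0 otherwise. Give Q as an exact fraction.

NRCS table: woods, good condition, soil group A → CN(II) = 30
AMC II — tabulated CN = 30 applies directly.
S = 1000/30 − 10 = 70/3 in ≈ 23.333 in
Ia = 0.2·(70/3) = 14/3 in ≈ 4.667 in
Since P=15.020 > Ia=4.667: effective rainfall P−Ia = 1553/150 in
Q = (1553/150)²/((1553/150) + 70/3) = (2411809/22500)/(5053/150) = 2411809/757950 in ≈ 3.182 in

Q = 2411809/757950 in ≈ 3.182 in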